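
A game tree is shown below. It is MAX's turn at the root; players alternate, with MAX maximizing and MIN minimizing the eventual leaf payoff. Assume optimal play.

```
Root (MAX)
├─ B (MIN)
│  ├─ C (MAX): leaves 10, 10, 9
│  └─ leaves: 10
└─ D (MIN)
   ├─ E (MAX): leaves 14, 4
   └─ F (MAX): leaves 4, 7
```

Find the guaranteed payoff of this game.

10

C (MAX): max(10, 10, 9) = 10
B (MIN): min(10, 10) = 10
E (MAX): max(14, 4) = 14
F (MAX): max(4, 7) = 7
D (MIN): min(14, 7) = 7
Root (MAX): max(10, 7) = 10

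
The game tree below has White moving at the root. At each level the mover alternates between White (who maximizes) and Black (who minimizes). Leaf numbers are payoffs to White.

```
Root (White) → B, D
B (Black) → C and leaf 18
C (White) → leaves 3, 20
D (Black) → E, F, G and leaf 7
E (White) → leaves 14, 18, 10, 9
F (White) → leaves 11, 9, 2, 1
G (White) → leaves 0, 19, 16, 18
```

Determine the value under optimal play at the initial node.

C (White): max(3, 20) = 20
B (Black): min(20, 18) = 18
E (White): max(14, 18, 10, 9) = 18
F (White): max(11, 9, 2, 1) = 11
G (White): max(0, 19, 16, 18) = 19
D (Black): min(18, 11, 19, 7) = 7
Root (White): max(18, 7) = 18

18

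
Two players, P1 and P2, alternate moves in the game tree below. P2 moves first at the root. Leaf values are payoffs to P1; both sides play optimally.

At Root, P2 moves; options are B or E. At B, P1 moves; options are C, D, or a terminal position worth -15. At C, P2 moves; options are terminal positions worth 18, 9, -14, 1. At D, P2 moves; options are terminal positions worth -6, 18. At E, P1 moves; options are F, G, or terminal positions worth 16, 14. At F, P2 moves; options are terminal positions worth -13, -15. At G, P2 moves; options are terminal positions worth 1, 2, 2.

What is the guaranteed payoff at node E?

F: min(-13, -15) = -15
G: min(1, 2, 2) = 1
E: max(-15, 1, 16, 14) = 16

16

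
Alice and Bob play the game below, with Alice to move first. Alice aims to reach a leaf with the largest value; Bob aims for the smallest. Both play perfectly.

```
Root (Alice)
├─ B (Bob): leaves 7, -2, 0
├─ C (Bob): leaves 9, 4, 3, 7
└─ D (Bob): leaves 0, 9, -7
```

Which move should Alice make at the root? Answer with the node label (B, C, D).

C

B (Bob): min(7, -2, 0) = -2
C (Bob): min(9, 4, 3, 7) = 3
D (Bob): min(0, 9, -7) = -7
Root (Alice): max(-2, 3, -7) = 3
Alice picks the child with the highest value: C (value 3).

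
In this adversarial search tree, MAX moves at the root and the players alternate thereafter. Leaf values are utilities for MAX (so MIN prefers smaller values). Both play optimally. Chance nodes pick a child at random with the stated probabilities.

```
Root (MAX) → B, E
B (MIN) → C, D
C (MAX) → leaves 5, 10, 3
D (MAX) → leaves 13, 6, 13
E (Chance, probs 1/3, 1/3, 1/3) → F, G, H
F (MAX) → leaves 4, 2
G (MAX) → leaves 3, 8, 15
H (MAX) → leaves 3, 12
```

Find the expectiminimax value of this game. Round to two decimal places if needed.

10.33

C (MAX): max(5, 10, 3) = 10
D (MAX): max(13, 6, 13) = 13
B (MIN): min(10, 13) = 10
F (MAX): max(4, 2) = 4
G (MAX): max(3, 8, 15) = 15
H (MAX): max(3, 12) = 12
E (Chance): 1/3·4 + 1/3·15 + 1/3·12 = 10.33
Root (MAX): max(10, 10.33) = 10.33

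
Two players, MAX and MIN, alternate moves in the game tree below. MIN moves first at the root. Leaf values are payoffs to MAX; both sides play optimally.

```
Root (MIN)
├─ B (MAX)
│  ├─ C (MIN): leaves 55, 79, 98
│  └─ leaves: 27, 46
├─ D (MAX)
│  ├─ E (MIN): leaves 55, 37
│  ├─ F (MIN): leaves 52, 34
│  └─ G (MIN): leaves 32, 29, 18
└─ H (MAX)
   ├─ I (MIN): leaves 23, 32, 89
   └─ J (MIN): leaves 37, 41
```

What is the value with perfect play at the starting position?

37

C (MIN): min(55, 79, 98) = 55
B (MAX): max(55, 27, 46) = 55
E (MIN): min(55, 37) = 37
F (MIN): min(52, 34) = 34
G (MIN): min(32, 29, 18) = 18
D (MAX): max(37, 34, 18) = 37
I (MIN): min(23, 32, 89) = 23
J (MIN): min(37, 41) = 37
H (MAX): max(23, 37) = 37
Root (MIN): min(55, 37, 37) = 37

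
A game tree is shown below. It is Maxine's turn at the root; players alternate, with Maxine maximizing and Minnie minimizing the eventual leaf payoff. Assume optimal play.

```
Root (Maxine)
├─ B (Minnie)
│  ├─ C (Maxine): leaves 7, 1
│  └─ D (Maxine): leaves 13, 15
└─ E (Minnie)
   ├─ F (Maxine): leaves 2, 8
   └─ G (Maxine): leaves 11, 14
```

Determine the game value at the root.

8

C (Maxine): max(7, 1) = 7
D (Maxine): max(13, 15) = 15
B (Minnie): min(7, 15) = 7
F (Maxine): max(2, 8) = 8
G (Maxine): max(11, 14) = 14
E (Minnie): min(8, 14) = 8
Root (Maxine): max(7, 8) = 8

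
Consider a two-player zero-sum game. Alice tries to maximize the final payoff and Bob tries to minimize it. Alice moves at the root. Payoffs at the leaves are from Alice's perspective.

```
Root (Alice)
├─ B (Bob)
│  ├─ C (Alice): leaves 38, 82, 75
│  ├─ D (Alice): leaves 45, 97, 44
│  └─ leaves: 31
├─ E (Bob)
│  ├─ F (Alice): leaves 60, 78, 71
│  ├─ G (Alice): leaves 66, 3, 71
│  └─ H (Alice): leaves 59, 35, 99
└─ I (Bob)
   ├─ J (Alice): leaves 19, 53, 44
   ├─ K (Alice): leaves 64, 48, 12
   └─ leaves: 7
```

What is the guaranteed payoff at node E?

71

F: max(60, 78, 71) = 78
G: max(66, 3, 71) = 71
H: max(59, 35, 99) = 99
E: min(78, 71, 99) = 71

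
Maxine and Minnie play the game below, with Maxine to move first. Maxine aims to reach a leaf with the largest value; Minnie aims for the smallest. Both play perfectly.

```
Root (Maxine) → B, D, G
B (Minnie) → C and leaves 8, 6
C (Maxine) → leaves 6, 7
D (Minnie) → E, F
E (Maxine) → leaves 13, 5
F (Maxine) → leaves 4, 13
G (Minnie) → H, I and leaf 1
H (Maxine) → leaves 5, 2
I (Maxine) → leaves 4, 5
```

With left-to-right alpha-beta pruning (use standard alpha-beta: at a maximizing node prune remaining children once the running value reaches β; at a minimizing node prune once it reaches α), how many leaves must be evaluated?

10

C [α=-∞,β=+∞]: v=7
B [α=-∞,β=+∞]: v=6
E [α=6,β=+∞]: v=13
F [α=6,β=13]: v=13
D [α=6,β=+∞]: v=13
H [α=13,β=+∞]: v=5
G [α=13,β=+∞]: v=5 after child 1 ≤ α → α-cutoff, skip 2
Root [α=-∞,β=+∞]: v=13
Leaves evaluated: 10 of 13.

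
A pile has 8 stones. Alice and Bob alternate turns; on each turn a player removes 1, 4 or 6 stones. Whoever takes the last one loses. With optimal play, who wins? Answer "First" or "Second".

Second

Mark each pile size as W (mover wins) or L (mover loses):
i:   0  1  2  3  4  5  6  7  8
     W  L  W  L  W  W  L  W  L
Position 8 is L, so the second player wins.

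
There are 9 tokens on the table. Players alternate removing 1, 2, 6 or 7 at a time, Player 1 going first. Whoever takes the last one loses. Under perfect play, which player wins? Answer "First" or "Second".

Second

Mark each pile size as W (mover wins) or L (mover loses):
i:   0  1  2  3  4  5  6  7  8  9
     W  L  W  W  L  W  W  W  W  L
Position 9 is L, so the second player wins.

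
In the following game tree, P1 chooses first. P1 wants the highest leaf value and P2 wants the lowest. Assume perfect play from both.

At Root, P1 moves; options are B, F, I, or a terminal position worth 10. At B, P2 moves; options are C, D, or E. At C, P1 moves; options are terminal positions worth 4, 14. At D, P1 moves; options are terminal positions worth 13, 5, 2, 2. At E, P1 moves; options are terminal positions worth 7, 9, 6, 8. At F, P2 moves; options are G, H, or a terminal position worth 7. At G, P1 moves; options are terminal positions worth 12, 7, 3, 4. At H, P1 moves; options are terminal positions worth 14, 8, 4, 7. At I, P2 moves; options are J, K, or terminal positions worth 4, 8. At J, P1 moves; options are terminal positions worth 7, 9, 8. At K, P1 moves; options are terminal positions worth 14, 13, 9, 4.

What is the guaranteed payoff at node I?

4

J: max(7, 9, 8) = 9
K: max(14, 13, 9, 4) = 14
I: min(9, 14, 4, 8) = 4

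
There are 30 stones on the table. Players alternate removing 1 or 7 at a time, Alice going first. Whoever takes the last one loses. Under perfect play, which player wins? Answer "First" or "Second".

Compute winning (W) and losing (L) positions by backward induction:
i:   0  1  2  3  4  5  6  7  8  9 10 11 12 13 14 15 16 17 18 19 20 21 22 23 24 25 26 27 28 29 30
     W  L  W  L  W  L  W  L  W  L  W  L  W  L  W  L  W  L  W  L  W  L  W  L  W  L  W  L  W  L  W
Position 30 is W, so the first player wins.

First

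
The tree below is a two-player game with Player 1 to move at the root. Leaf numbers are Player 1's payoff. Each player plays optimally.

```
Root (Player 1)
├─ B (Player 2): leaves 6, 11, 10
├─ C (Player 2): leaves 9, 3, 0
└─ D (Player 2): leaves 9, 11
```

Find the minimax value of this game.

9

B (Player 2): min(6, 11, 10) = 6
C (Player 2): min(9, 3, 0) = 0
D (Player 2): min(9, 11) = 9
Root (Player 1): max(6, 0, 9) = 9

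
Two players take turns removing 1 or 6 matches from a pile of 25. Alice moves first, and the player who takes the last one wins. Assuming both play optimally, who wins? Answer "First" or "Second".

Second

Positions where the player to move wins (W) vs loses (L):
i:   0  1  2  3  4  5  6  7  8  9 10 11 12 13 14 15 16 17 18 19 20 21 22 23 24 25
     L  W  L  W  L  W  W  L  W  L  W  L  W  W  L  W  L  W  L  W  W  L  W  L  W  L
Position 25 is L, so the second player wins.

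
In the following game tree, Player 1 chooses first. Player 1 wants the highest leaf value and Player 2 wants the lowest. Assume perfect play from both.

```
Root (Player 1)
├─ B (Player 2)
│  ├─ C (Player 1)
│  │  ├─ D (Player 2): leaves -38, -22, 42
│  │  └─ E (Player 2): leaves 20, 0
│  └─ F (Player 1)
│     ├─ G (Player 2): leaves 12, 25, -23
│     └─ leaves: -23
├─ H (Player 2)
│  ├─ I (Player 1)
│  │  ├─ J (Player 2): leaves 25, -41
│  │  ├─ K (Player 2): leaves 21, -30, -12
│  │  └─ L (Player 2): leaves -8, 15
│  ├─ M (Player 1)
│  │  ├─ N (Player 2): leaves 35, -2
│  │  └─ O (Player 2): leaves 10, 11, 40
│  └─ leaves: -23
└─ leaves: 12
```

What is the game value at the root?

D (Player 2): min(-38, -22, 42) = -38
E (Player 2): min(20, 0) = 0
C (Player 1): max(-38, 0) = 0
G (Player 2): min(12, 25, -23) = -23
F (Player 1): max(-23, -23) = -23
B (Player 2): min(0, -23) = -23
J (Player 2): min(25, -41) = -41
K (Player 2): min(21, -30, -12) = -30
L (Player 2): min(-8, 15) = -8
I (Player 1): max(-41, -30, -8) = -8
N (Player 2): min(35, -2) = -2
O (Player 2): min(10, 11, 40) = 10
M (Player 1): max(-2, 10) = 10
H (Player 2): min(-8, 10, -23) = -23
Root (Player 1): max(-23, -23, 12) = 12

12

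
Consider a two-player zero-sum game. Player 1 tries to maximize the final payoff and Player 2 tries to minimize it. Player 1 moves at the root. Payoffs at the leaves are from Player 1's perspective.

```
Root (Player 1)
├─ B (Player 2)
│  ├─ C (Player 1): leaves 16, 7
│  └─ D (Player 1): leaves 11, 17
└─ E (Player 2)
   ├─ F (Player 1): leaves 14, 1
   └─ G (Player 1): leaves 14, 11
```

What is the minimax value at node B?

C: max(16, 7) = 16
D: max(11, 17) = 17
B: min(16, 17) = 16

16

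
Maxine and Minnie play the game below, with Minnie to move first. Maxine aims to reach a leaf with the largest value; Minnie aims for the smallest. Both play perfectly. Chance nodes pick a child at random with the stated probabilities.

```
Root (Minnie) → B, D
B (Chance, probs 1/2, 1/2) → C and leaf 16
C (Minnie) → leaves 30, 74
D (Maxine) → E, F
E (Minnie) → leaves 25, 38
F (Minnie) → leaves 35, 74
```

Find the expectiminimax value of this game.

23

C (Minnie): min(30, 74) = 30
B (Chance): 1/2·30 + 1/2·16 = 23
E (Minnie): min(25, 38) = 25
F (Minnie): min(35, 74) = 35
D (Maxine): max(25, 35) = 35
Root (Minnie): min(23, 35) = 23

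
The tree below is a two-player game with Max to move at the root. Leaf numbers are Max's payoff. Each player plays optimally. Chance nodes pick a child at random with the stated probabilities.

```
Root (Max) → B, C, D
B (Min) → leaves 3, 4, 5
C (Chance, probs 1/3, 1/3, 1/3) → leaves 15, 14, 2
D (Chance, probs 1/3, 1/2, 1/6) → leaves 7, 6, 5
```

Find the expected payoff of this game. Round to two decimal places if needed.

B (Min): min(3, 4, 5) = 3
C (Chance): 1/3·15 + 1/3·14 + 1/3·2 = 10.33
D (Chance): 1/3·7 + 1/2·6 + 1/6·5 = 6.17
Root (Max): max(3, 10.33, 6.17) = 10.33

10.33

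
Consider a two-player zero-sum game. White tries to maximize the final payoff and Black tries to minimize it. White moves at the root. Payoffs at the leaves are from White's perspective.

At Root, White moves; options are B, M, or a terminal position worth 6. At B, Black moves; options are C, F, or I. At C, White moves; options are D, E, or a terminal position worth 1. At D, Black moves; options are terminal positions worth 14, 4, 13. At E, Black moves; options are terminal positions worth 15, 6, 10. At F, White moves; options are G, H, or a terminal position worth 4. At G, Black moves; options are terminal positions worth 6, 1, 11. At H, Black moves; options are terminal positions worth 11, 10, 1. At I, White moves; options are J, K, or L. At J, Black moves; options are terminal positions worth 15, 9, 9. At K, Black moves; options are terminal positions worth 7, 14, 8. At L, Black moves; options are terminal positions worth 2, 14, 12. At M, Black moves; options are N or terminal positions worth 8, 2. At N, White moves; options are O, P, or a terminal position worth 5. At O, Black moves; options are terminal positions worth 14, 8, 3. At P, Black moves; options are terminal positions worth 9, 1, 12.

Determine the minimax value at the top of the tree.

D (Black): min(14, 4, 13) = 4
E (Black): min(15, 6, 10) = 6
C (White): max(4, 6, 1) = 6
G (Black): min(6, 1, 11) = 1
H (Black): min(11, 10, 1) = 1
F (White): max(1, 1, 4) = 4
J (Black): min(15, 9, 9) = 9
K (Black): min(7, 14, 8) = 7
L (Black): min(2, 14, 12) = 2
I (White): max(9, 7, 2) = 9
B (Black): min(6, 4, 9) = 4
O (Black): min(14, 8, 3) = 3
P (Black): min(9, 1, 12) = 1
N (White): max(3, 1, 5) = 5
M (Black): min(5, 8, 2) = 2
Root (White): max(4, 2, 6) = 6

6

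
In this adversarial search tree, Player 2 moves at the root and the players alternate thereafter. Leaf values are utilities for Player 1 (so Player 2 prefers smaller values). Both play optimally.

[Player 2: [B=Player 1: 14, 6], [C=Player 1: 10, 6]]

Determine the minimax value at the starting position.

10

B (Player 1): max(14, 6) = 14
C (Player 1): max(10, 6) = 10
Root (Player 2): min(14, 10) = 10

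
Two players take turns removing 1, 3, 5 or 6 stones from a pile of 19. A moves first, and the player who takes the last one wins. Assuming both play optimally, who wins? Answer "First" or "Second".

W/L table (W = player to move can force a win):
i:   0  1  2  3  4  5  6  7  8  9 10 11 12 13 14 15 16 17 18 19
     L  W  L  W  L  W  W  W  W  W  W  L  W  L  W  L  W  W  W  W
Position 19 is W, so the first player wins.

First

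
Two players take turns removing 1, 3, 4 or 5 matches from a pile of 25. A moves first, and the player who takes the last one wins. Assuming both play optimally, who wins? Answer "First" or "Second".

First

W/L table (W = player to move can force a win):
i:   0  1  2  3  4  5  6  7  8  9 10 11 12 13 14 15 16 17 18 19 20 21 22 23 24 25
     L  W  L  W  W  W  W  W  L  W  L  W  W  W  W  W  L  W  L  W  W  W  W  W  L  W
Position 25 is W, so the first player wins.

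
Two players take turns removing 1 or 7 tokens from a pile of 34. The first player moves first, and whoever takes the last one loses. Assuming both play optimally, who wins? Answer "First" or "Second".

W/L table (W = player to move can force a win):
i:   0  1  2  3  4  5  6  7  8  9 10 11 12 13 14 15 16 17 18 19 20 21 22 23 24 25 26 27 28 29 30 31 32 33 34
     W  L  W  L  W  L  W  L  W  L  W  L  W  L  W  L  W  L  W  L  W  L  W  L  W  L  W  L  W  L  W  L  W  L  W
Position 34 is W, so the first player wins.

First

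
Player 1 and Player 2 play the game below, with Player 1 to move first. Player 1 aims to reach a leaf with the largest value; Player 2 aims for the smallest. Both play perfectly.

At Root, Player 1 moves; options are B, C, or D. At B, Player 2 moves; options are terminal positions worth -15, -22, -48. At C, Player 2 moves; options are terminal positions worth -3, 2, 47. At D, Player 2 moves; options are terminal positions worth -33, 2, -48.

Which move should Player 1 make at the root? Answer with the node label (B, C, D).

B (Player 2): min(-15, -22, -48) = -48
C (Player 2): min(-3, 2, 47) = -3
D (Player 2): min(-33, 2, -48) = -48
Root (Player 1): max(-48, -3, -48) = -3
Player 1 picks the child with the highest value: C (value -3).

C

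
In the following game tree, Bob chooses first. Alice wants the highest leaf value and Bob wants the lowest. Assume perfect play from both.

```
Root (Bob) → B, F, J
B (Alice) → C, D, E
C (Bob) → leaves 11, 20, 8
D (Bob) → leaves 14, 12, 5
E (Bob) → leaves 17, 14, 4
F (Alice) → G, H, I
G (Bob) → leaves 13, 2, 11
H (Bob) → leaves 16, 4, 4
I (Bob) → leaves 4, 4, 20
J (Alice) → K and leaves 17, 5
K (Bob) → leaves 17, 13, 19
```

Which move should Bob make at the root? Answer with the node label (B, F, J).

F

C (Bob): min(11, 20, 8) = 8
D (Bob): min(14, 12, 5) = 5
E (Bob): min(17, 14, 4) = 4
B (Alice): max(8, 5, 4) = 8
G (Bob): min(13, 2, 11) = 2
H (Bob): min(16, 4, 4) = 4
I (Bob): min(4, 4, 20) = 4
F (Alice): max(2, 4, 4) = 4
K (Bob): min(17, 13, 19) = 13
J (Alice): max(13, 17, 5) = 17
Root (Bob): min(8, 4, 17) = 4
Bob picks the child with the lowest value: F (value 4).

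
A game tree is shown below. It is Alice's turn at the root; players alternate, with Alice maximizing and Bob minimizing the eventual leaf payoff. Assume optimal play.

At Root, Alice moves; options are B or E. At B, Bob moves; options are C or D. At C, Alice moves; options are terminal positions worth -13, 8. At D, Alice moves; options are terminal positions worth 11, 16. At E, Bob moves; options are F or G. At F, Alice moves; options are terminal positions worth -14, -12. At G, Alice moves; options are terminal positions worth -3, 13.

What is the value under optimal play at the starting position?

C (Alice): max(-13, 8) = 8
D (Alice): max(11, 16) = 16
B (Bob): min(8, 16) = 8
F (Alice): max(-14, -12) = -12
G (Alice): max(-3, 13) = 13
E (Bob): min(-12, 13) = -12
Root (Alice): max(8, -12) = 8

8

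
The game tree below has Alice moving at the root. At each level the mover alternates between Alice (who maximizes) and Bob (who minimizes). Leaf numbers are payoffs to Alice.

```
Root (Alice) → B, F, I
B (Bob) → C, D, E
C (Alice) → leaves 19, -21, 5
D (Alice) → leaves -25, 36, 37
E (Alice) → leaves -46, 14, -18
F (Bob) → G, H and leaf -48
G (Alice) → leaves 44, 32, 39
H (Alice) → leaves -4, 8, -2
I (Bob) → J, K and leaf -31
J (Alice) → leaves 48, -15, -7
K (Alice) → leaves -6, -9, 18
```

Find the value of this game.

14

C (Alice): max(19, -21, 5) = 19
D (Alice): max(-25, 36, 37) = 37
E (Alice): max(-46, 14, -18) = 14
B (Bob): min(19, 37, 14) = 14
G (Alice): max(44, 32, 39) = 44
H (Alice): max(-4, 8, -2) = 8
F (Bob): min(44, 8, -48) = -48
J (Alice): max(48, -15, -7) = 48
K (Alice): max(-6, -9, 18) = 18
I (Bob): min(48, 18, -31) = -31
Root (Alice): max(14, -48, -31) = 14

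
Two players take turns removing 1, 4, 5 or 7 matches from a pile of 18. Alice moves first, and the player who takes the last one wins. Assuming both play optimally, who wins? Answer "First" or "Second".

W/L table (W = player to move can force a win):
i:   0  1  2  3  4  5  6  7  8  9 10 11 12 13 14 15 16 17 18
     L  W  L  W  W  W  W  W  L  W  L  W  W  W  W  W  L  W  L
Position 18 is L, so the second player wins.

Second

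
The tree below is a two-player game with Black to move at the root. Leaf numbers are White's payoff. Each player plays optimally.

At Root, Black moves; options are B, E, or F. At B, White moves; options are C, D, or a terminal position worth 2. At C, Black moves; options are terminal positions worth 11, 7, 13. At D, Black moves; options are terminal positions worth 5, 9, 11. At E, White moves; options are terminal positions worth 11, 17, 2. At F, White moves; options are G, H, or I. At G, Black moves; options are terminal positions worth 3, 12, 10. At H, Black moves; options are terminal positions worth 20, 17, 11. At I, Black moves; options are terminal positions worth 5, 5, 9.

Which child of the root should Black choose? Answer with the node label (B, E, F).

C (Black): min(11, 7, 13) = 7
D (Black): min(5, 9, 11) = 5
B (White): max(7, 5, 2) = 7
E (White): max(11, 17, 2) = 17
G (Black): min(3, 12, 10) = 3
H (Black): min(20, 17, 11) = 11
I (Black): min(5, 5, 9) = 5
F (White): max(3, 11, 5) = 11
Root (Black): min(7, 17, 11) = 7
Black picks the child with the lowest value: B (value 7).

B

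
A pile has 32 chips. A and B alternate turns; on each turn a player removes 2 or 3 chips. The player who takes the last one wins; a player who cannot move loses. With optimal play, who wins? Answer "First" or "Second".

i:   0  1  2  3  4  5  6  7  8  9 10 11 12 13 14 15 16 17 18 19 20 21 22 23 24 25 26 27 28 29 30 31 32
     L  L  W  W  W  L  L  W  W  W  L  L  W  W  W  L  L  W  W  W  L  L  W  W  W  L  L  W  W  W  L  L  W
Position 32 is W, so the first player wins.

First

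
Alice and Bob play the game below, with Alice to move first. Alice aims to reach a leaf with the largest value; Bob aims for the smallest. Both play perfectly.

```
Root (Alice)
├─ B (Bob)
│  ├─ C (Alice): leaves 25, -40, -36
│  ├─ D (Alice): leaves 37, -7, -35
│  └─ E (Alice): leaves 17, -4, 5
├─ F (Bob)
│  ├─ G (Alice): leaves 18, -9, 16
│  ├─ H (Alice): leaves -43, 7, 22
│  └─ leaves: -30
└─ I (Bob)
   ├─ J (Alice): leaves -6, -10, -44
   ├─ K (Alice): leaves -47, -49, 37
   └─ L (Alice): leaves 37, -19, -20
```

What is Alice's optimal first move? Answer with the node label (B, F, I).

C (Alice): max(25, -40, -36) = 25
D (Alice): max(37, -7, -35) = 37
E (Alice): max(17, -4, 5) = 17
B (Bob): min(25, 37, 17) = 17
G (Alice): max(18, -9, 16) = 18
H (Alice): max(-43, 7, 22) = 22
F (Bob): min(18, 22, -30) = -30
J (Alice): max(-6, -10, -44) = -6
K (Alice): max(-47, -49, 37) = 37
L (Alice): max(37, -19, -20) = 37
I (Bob): min(-6, 37, 37) = -6
Root (Alice): max(17, -30, -6) = 17
Alice picks the child with the highest value: B (value 17).

B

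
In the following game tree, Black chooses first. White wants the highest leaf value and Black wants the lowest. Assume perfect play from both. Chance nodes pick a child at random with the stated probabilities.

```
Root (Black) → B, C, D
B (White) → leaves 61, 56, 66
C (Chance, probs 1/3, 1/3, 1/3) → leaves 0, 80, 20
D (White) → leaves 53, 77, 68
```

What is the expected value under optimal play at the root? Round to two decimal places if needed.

B (White): max(61, 56, 66) = 66
C (Chance): 1/3·0 + 1/3·80 + 1/3·20 = 33.33
D (White): max(53, 77, 68) = 77
Root (Black): min(66, 33.33, 77) = 33.33

33.33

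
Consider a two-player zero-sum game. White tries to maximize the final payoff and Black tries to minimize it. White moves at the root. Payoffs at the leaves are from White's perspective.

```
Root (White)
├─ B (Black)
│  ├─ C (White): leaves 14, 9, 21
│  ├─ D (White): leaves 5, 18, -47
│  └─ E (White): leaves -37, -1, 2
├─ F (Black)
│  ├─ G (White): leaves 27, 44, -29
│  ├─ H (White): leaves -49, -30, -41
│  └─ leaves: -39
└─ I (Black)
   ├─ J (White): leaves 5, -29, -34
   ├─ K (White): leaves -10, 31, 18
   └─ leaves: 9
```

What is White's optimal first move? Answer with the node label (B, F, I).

I

C (White): max(14, 9, 21) = 21
D (White): max(5, 18, -47) = 18
E (White): max(-37, -1, 2) = 2
B (Black): min(21, 18, 2) = 2
G (White): max(27, 44, -29) = 44
H (White): max(-49, -30, -41) = -30
F (Black): min(44, -30, -39) = -39
J (White): max(5, -29, -34) = 5
K (White): max(-10, 31, 18) = 31
I (Black): min(5, 31, 9) = 5
Root (White): max(2, -39, 5) = 5
White picks the child with the highest value: I (value 5).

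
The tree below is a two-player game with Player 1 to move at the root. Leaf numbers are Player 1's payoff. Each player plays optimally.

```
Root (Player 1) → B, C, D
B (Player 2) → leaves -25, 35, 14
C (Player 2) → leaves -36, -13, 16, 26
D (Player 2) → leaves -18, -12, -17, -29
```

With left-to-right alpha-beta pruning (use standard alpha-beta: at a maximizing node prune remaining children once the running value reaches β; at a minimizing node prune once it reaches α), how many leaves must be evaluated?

8

B [α=-∞,β=+∞]: v=-25
C [α=-25,β=+∞]: v=-36 after child 1 ≤ α → α-cutoff, skip 3
D [α=-25,β=+∞]: v=-29
Root [α=-∞,β=+∞]: v=-25
Leaves evaluated: 8 of 11.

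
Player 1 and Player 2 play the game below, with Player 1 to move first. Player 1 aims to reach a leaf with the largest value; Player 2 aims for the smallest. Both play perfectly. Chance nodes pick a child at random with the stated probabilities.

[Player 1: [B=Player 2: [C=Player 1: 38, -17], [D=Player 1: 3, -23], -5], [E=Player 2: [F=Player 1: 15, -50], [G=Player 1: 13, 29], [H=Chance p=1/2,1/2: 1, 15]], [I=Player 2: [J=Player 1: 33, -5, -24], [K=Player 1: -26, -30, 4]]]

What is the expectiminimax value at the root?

C (Player 1): max(38, -17) = 38
D (Player 1): max(3, -23) = 3
B (Player 2): min(38, 3, -5) = -5
F (Player 1): max(15, -50) = 15
G (Player 1): max(13, 29) = 29
H (Chance): 1/2·1 + 1/2·15 = 8
E (Player 2): min(15, 29, 8) = 8
J (Player 1): max(33, -5, -24) = 33
K (Player 1): max(-26, -30, 4) = 4
I (Player 2): min(33, 4) = 4
Root (Player 1): max(-5, 8, 4) = 8

8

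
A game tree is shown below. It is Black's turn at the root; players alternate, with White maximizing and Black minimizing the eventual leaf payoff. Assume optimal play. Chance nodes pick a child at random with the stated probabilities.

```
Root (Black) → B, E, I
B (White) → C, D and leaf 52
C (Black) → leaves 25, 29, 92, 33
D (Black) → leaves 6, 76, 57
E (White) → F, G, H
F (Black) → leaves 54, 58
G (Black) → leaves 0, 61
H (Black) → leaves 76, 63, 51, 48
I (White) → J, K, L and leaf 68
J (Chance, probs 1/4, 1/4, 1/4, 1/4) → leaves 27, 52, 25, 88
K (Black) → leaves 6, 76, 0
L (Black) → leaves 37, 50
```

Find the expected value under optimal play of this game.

52

C (Black): min(25, 29, 92, 33) = 25
D (Black): min(6, 76, 57) = 6
B (White): max(25, 6, 52) = 52
F (Black): min(54, 58) = 54
G (Black): min(0, 61) = 0
H (Black): min(76, 63, 51, 48) = 48
E (White): max(54, 0, 48) = 54
J (Chance): 1/4·27 + 1/4·52 + 1/4·25 + 1/4·88 = 48
K (Black): min(6, 76, 0) = 0
L (Black): min(37, 50) = 37
I (White): max(48, 0, 37, 68) = 68
Root (Black): min(52, 54, 68) = 52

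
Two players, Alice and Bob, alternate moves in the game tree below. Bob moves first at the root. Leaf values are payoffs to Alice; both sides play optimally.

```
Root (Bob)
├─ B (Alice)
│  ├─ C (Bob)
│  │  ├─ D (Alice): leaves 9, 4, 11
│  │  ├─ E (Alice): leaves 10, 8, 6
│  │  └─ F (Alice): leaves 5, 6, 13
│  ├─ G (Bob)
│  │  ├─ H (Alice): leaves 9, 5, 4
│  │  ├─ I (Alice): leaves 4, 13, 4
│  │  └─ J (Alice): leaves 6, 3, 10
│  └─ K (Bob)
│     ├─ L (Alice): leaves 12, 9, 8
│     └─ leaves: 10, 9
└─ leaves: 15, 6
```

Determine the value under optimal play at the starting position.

6

D (Alice): max(9, 4, 11) = 11
E (Alice): max(10, 8, 6) = 10
F (Alice): max(5, 6, 13) = 13
C (Bob): min(11, 10, 13) = 10
H (Alice): max(9, 5, 4) = 9
I (Alice): max(4, 13, 4) = 13
J (Alice): max(6, 3, 10) = 10
G (Bob): min(9, 13, 10) = 9
L (Alice): max(12, 9, 8) = 12
K (Bob): min(12, 10, 9) = 9
B (Alice): max(10, 9, 9) = 10
Root (Bob): min(10, 15, 6) = 6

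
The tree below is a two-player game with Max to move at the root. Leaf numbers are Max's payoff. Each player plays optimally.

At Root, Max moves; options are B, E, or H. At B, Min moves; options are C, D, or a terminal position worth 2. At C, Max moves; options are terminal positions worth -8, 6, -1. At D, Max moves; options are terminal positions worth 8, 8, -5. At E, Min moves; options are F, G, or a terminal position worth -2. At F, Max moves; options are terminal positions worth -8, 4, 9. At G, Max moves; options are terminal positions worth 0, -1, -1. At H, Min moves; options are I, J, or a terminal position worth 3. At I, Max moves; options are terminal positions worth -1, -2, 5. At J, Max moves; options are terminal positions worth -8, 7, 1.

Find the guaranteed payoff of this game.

C (Max): max(-8, 6, -1) = 6
D (Max): max(8, 8, -5) = 8
B (Min): min(6, 8, 2) = 2
F (Max): max(-8, 4, 9) = 9
G (Max): max(0, -1, -1) = 0
E (Min): min(9, 0, -2) = -2
I (Max): max(-1, -2, 5) = 5
J (Max): max(-8, 7, 1) = 7
H (Min): min(5, 7, 3) = 3
Root (Max): max(2, -2, 3) = 3

3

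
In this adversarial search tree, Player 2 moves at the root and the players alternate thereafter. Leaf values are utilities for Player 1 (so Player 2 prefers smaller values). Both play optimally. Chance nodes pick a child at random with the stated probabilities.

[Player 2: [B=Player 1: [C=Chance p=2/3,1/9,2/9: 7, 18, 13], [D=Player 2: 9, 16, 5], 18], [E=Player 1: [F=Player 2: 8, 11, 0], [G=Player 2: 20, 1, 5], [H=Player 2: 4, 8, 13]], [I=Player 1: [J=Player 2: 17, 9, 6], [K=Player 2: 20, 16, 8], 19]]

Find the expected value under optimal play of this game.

4

C (Chance): 2/3·7 + 1/9·18 + 2/9·13 = 9.56
D (Player 2): min(9, 16, 5) = 5
B (Player 1): max(9.56, 5, 18) = 18
F (Player 2): min(8, 11, 0) = 0
G (Player 2): min(20, 1, 5) = 1
H (Player 2): min(4, 8, 13) = 4
E (Player 1): max(0, 1, 4) = 4
J (Player 2): min(17, 9, 6) = 6
K (Player 2): min(20, 16, 8) = 8
I (Player 1): max(6, 8, 19) = 19
Root (Player 2): min(18, 4, 19) = 4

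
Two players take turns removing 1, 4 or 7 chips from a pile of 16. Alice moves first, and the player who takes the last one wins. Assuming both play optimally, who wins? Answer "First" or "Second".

W/L table (W = player to move can force a win):
i:   0  1  2  3  4  5  6  7  8  9 10 11 12 13 14 15 16
     L  W  L  W  W  L  W  W  L  W  L  W  W  L  W  W  L
Position 16 is L, so the second player wins.

Second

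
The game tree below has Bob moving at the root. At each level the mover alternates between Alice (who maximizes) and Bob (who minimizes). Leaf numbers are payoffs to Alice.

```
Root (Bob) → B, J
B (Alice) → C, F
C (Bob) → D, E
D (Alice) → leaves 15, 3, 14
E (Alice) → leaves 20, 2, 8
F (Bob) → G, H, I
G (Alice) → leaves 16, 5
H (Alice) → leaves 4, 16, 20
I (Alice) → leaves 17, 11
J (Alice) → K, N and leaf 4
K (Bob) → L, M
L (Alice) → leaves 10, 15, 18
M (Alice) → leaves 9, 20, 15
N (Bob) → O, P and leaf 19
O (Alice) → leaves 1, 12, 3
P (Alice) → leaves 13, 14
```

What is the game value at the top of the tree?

D (Alice): max(15, 3, 14) = 15
E (Alice): max(20, 2, 8) = 20
C (Bob): min(15, 20) = 15
G (Alice): max(16, 5) = 16
H (Alice): max(4, 16, 20) = 20
I (Alice): max(17, 11) = 17
F (Bob): min(16, 20, 17) = 16
B (Alice): max(15, 16) = 16
L (Alice): max(10, 15, 18) = 18
M (Alice): max(9, 20, 15) = 20
K (Bob): min(18, 20) = 18
O (Alice): max(1, 12, 3) = 12
P (Alice): max(13, 14) = 14
N (Bob): min(12, 14, 19) = 12
J (Alice): max(18, 12, 4) = 18
Root (Bob): min(16, 18) = 16

16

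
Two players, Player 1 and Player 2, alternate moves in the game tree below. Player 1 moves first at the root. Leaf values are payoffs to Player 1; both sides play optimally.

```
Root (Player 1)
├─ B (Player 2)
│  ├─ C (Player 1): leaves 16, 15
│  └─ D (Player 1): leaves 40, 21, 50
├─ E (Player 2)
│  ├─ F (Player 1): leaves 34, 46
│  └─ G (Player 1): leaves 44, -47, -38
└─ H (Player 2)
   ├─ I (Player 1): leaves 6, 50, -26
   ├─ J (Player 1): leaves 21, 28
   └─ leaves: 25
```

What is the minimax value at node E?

44

F: max(34, 46) = 46
G: max(44, -47, -38) = 44
E: min(46, 44) = 44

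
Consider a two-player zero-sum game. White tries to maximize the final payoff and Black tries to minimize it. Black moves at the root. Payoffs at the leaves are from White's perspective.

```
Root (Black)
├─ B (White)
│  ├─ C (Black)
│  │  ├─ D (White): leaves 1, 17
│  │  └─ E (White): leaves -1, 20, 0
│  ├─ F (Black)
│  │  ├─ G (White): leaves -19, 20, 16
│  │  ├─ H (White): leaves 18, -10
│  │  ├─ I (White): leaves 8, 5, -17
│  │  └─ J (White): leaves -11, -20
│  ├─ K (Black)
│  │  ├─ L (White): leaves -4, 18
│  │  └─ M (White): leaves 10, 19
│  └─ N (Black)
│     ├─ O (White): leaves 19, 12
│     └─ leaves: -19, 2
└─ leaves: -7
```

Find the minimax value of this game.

D (White): max(1, 17) = 17
E (White): max(-1, 20, 0) = 20
C (Black): min(17, 20) = 17
G (White): max(-19, 20, 16) = 20
H (White): max(18, -10) = 18
I (White): max(8, 5, -17) = 8
J (White): max(-11, -20) = -11
F (Black): min(20, 18, 8, -11) = -11
L (White): max(-4, 18) = 18
M (White): max(10, 19) = 19
K (Black): min(18, 19) = 18
O (White): max(19, 12) = 19
N (Black): min(19, -19, 2) = -19
B (White): max(17, -11, 18, -19) = 18
Root (Black): min(18, -7) = -7

-7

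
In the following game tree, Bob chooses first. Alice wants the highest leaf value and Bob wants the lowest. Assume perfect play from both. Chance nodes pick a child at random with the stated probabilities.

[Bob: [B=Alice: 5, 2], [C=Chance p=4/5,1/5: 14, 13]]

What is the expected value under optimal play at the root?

5

B (Alice): max(5, 2) = 5
C (Chance): 4/5·14 + 1/5·13 = 13.8
Root (Bob): min(5, 13.8) = 5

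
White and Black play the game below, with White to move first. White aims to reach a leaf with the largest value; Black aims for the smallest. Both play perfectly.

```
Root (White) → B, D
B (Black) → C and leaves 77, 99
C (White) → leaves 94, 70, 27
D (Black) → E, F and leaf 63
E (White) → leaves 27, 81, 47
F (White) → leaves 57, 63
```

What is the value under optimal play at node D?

63

E: max(27, 81, 47) = 81
F: max(57, 63) = 63
D: min(81, 63, 63) = 63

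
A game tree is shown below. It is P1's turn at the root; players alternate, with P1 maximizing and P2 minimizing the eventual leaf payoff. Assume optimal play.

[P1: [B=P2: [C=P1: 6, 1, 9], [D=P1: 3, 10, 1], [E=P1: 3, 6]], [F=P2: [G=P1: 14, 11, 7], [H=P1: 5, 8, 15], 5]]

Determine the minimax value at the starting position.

C (P1): max(6, 1, 9) = 9
D (P1): max(3, 10, 1) = 10
E (P1): max(3, 6) = 6
B (P2): min(9, 10, 6) = 6
G (P1): max(14, 11, 7) = 14
H (P1): max(5, 8, 15) = 15
F (P2): min(14, 15, 5) = 5
Root (P1): max(6, 5) = 6

6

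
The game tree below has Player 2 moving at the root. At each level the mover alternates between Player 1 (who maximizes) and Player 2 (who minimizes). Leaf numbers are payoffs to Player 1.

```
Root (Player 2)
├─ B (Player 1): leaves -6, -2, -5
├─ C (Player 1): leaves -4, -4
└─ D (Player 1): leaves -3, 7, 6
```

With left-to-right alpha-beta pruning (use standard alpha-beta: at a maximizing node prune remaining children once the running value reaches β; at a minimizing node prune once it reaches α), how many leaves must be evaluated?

B [α=-∞,β=+∞]: v=-2
C [α=-∞,β=-2]: v=-4
D [α=-∞,β=-4]: v=-3 after child 1 ≥ β → β-cutoff, skip 2
Root [α=-∞,β=+∞]: v=-4
Leaves evaluated: 6 of 8.

6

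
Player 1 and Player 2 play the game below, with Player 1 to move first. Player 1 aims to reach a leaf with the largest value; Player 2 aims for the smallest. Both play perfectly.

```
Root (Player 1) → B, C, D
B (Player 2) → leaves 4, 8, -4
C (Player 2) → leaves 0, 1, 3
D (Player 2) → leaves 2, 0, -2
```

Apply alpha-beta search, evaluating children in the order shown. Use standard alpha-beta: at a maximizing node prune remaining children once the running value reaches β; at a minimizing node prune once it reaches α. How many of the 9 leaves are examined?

8

B [α=-∞,β=+∞]: v=-4
C [α=-4,β=+∞]: v=0
D [α=0,β=+∞]: v=0 after child 2 ≤ α → α-cutoff, skip 1
Root [α=-∞,β=+∞]: v=0
Leaves evaluated: 8 of 9.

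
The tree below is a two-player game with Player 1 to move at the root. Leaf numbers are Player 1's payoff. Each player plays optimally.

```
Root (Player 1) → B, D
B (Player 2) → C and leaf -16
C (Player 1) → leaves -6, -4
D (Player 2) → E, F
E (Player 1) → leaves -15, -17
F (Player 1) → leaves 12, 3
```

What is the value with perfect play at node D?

-15

E: max(-15, -17) = -15
F: max(12, 3) = 12
D: min(-15, 12) = -15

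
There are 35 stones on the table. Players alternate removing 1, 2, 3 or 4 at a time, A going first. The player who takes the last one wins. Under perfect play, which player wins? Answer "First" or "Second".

Positions where the player to move wins (W) vs loses (L):
i:   0  1  2  3  4  5  6  7  8  9 10 11 12 13 14 15 16 17 18 19 20 21 22 23 24 25 26 27 28 29 30 31 32 33 34 35
     L  W  W  W  W  L  W  W  W  W  L  W  W  W  W  L  W  W  W  W  L  W  W  W  W  L  W  W  W  W  L  W  W  W  W  L
Position 35 is L, so the second player wins.

Second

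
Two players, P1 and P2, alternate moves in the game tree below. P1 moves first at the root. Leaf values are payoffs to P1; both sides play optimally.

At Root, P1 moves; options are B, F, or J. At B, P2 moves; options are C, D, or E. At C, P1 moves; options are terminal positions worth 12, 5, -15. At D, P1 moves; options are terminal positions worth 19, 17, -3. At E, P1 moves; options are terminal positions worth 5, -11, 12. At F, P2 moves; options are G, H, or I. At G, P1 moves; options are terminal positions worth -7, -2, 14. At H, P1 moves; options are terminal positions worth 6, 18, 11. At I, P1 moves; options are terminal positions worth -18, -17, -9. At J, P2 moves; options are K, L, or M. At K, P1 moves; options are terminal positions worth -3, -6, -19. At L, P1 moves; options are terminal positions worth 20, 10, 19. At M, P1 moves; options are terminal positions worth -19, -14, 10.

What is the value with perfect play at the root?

12

C (P1): max(12, 5, -15) = 12
D (P1): max(19, 17, -3) = 19
E (P1): max(5, -11, 12) = 12
B (P2): min(12, 19, 12) = 12
G (P1): max(-7, -2, 14) = 14
H (P1): max(6, 18, 11) = 18
I (P1): max(-18, -17, -9) = -9
F (P2): min(14, 18, -9) = -9
K (P1): max(-3, -6, -19) = -3
L (P1): max(20, 10, 19) = 20
M (P1): max(-19, -14, 10) = 10
J (P2): min(-3, 20, 10) = -3
Root (P1): max(12, -9, -3) = 12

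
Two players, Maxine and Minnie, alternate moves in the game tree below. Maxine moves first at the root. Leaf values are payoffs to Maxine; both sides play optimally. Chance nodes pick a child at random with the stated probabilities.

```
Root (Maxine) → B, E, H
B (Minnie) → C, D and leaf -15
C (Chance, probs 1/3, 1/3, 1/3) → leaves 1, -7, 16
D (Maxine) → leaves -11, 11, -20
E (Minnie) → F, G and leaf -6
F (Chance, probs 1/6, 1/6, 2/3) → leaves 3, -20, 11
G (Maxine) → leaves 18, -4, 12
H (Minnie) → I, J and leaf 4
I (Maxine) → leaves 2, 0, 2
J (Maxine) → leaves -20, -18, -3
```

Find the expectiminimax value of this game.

C (Chance): 1/3·1 + 1/3·-7 + 1/3·16 = 3.33
D (Maxine): max(-11, 11, -20) = 11
B (Minnie): min(3.33, 11, -15) = -15
F (Chance): 1/6·3 + 1/6·-20 + 2/3·11 = 4.5
G (Maxine): max(18, -4, 12) = 18
E (Minnie): min(4.5, 18, -6) = -6
I (Maxine): max(2, 0, 2) = 2
J (Maxine): max(-20, -18, -3) = -3
H (Minnie): min(2, -3, 4) = -3
Root (Maxine): max(-15, -6, -3) = -3

-3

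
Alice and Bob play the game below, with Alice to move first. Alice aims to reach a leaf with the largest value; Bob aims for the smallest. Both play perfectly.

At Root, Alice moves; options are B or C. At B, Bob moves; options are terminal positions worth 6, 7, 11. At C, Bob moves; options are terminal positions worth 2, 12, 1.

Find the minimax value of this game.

6

B (Bob): min(6, 7, 11) = 6
C (Bob): min(2, 12, 1) = 1
Root (Alice): max(6, 1) = 6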